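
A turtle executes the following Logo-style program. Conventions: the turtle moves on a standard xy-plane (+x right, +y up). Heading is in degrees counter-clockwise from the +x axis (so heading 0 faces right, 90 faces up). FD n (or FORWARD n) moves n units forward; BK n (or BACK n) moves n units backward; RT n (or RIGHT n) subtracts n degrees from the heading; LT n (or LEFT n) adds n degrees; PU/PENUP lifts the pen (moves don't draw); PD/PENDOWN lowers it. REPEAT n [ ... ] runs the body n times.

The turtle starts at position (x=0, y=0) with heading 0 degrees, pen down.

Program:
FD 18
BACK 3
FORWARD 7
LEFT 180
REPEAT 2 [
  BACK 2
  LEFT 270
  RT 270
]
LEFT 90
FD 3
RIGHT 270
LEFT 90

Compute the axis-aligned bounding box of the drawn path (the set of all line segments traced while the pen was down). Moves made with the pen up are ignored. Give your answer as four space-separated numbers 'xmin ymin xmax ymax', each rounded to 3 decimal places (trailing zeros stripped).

Answer: 0 -3 26 0

Derivation:
Executing turtle program step by step:
Start: pos=(0,0), heading=0, pen down
FD 18: (0,0) -> (18,0) [heading=0, draw]
BK 3: (18,0) -> (15,0) [heading=0, draw]
FD 7: (15,0) -> (22,0) [heading=0, draw]
LT 180: heading 0 -> 180
REPEAT 2 [
  -- iteration 1/2 --
  BK 2: (22,0) -> (24,0) [heading=180, draw]
  LT 270: heading 180 -> 90
  RT 270: heading 90 -> 180
  -- iteration 2/2 --
  BK 2: (24,0) -> (26,0) [heading=180, draw]
  LT 270: heading 180 -> 90
  RT 270: heading 90 -> 180
]
LT 90: heading 180 -> 270
FD 3: (26,0) -> (26,-3) [heading=270, draw]
RT 270: heading 270 -> 0
LT 90: heading 0 -> 90
Final: pos=(26,-3), heading=90, 6 segment(s) drawn

Segment endpoints: x in {0, 15, 18, 22, 24, 26}, y in {-3, 0, 0, 0}
xmin=0, ymin=-3, xmax=26, ymax=0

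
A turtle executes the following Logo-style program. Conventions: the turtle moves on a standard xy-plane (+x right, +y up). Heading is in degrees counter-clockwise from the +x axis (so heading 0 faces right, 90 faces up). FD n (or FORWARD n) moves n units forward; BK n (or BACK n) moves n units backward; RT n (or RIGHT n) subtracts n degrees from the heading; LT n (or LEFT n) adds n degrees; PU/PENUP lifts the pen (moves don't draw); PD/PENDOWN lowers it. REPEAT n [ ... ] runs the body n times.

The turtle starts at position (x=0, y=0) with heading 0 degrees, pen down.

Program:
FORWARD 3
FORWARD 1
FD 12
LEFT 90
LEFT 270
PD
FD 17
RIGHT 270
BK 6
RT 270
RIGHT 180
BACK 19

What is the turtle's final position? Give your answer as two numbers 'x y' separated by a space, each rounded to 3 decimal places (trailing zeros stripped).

Answer: 14 -6

Derivation:
Executing turtle program step by step:
Start: pos=(0,0), heading=0, pen down
FD 3: (0,0) -> (3,0) [heading=0, draw]
FD 1: (3,0) -> (4,0) [heading=0, draw]
FD 12: (4,0) -> (16,0) [heading=0, draw]
LT 90: heading 0 -> 90
LT 270: heading 90 -> 0
PD: pen down
FD 17: (16,0) -> (33,0) [heading=0, draw]
RT 270: heading 0 -> 90
BK 6: (33,0) -> (33,-6) [heading=90, draw]
RT 270: heading 90 -> 180
RT 180: heading 180 -> 0
BK 19: (33,-6) -> (14,-6) [heading=0, draw]
Final: pos=(14,-6), heading=0, 6 segment(s) drawn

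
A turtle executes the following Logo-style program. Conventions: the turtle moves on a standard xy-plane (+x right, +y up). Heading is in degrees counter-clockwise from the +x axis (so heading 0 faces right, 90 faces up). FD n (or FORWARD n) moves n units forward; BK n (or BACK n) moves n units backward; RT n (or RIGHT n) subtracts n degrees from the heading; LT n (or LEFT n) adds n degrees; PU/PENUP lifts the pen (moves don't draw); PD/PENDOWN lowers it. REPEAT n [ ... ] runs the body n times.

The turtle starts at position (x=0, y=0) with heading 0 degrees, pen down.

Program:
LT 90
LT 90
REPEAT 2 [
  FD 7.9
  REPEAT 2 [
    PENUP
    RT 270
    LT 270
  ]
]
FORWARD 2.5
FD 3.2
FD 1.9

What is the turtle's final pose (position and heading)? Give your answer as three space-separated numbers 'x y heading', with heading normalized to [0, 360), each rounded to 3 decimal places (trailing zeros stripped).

Executing turtle program step by step:
Start: pos=(0,0), heading=0, pen down
LT 90: heading 0 -> 90
LT 90: heading 90 -> 180
REPEAT 2 [
  -- iteration 1/2 --
  FD 7.9: (0,0) -> (-7.9,0) [heading=180, draw]
  REPEAT 2 [
    -- iteration 1/2 --
    PU: pen up
    RT 270: heading 180 -> 270
    LT 270: heading 270 -> 180
    -- iteration 2/2 --
    PU: pen up
    RT 270: heading 180 -> 270
    LT 270: heading 270 -> 180
  ]
  -- iteration 2/2 --
  FD 7.9: (-7.9,0) -> (-15.8,0) [heading=180, move]
  REPEAT 2 [
    -- iteration 1/2 --
    PU: pen up
    RT 270: heading 180 -> 270
    LT 270: heading 270 -> 180
    -- iteration 2/2 --
    PU: pen up
    RT 270: heading 180 -> 270
    LT 270: heading 270 -> 180
  ]
]
FD 2.5: (-15.8,0) -> (-18.3,0) [heading=180, move]
FD 3.2: (-18.3,0) -> (-21.5,0) [heading=180, move]
FD 1.9: (-21.5,0) -> (-23.4,0) [heading=180, move]
Final: pos=(-23.4,0), heading=180, 1 segment(s) drawn

Answer: -23.4 0 180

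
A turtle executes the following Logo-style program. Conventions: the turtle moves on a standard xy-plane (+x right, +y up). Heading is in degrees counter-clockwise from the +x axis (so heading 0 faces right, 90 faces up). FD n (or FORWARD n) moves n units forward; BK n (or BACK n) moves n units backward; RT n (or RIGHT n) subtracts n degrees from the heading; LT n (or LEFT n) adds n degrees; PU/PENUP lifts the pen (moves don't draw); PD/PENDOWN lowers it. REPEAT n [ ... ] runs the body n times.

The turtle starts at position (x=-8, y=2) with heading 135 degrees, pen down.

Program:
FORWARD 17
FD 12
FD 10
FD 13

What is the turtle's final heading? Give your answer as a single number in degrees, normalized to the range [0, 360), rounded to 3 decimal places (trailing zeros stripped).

Answer: 135

Derivation:
Executing turtle program step by step:
Start: pos=(-8,2), heading=135, pen down
FD 17: (-8,2) -> (-20.021,14.021) [heading=135, draw]
FD 12: (-20.021,14.021) -> (-28.506,22.506) [heading=135, draw]
FD 10: (-28.506,22.506) -> (-35.577,29.577) [heading=135, draw]
FD 13: (-35.577,29.577) -> (-44.77,38.77) [heading=135, draw]
Final: pos=(-44.77,38.77), heading=135, 4 segment(s) drawn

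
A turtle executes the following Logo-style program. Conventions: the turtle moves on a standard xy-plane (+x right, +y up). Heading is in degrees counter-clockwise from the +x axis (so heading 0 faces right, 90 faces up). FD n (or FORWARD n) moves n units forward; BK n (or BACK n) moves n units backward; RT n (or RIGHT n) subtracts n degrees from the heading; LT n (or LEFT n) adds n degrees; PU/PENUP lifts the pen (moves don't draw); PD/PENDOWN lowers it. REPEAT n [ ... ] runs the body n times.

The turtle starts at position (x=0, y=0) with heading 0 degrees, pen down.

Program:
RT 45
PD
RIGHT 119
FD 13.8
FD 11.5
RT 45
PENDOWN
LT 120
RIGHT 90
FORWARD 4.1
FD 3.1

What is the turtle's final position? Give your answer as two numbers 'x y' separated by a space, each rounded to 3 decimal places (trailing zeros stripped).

Answer: -31.519 -7.099

Derivation:
Executing turtle program step by step:
Start: pos=(0,0), heading=0, pen down
RT 45: heading 0 -> 315
PD: pen down
RT 119: heading 315 -> 196
FD 13.8: (0,0) -> (-13.265,-3.804) [heading=196, draw]
FD 11.5: (-13.265,-3.804) -> (-24.32,-6.974) [heading=196, draw]
RT 45: heading 196 -> 151
PD: pen down
LT 120: heading 151 -> 271
RT 90: heading 271 -> 181
FD 4.1: (-24.32,-6.974) -> (-28.419,-7.045) [heading=181, draw]
FD 3.1: (-28.419,-7.045) -> (-31.519,-7.099) [heading=181, draw]
Final: pos=(-31.519,-7.099), heading=181, 4 segment(s) drawn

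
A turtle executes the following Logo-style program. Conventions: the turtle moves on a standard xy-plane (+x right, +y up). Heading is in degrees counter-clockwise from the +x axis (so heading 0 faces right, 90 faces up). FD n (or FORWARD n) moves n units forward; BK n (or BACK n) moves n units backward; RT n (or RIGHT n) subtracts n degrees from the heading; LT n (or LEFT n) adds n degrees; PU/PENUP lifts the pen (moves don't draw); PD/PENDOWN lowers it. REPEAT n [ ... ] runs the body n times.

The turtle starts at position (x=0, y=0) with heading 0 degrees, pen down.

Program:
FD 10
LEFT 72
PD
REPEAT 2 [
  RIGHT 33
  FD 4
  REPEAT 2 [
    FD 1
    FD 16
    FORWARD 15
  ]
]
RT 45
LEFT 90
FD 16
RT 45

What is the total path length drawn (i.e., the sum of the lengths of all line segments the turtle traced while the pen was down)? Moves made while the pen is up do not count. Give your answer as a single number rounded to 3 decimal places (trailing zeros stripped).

Executing turtle program step by step:
Start: pos=(0,0), heading=0, pen down
FD 10: (0,0) -> (10,0) [heading=0, draw]
LT 72: heading 0 -> 72
PD: pen down
REPEAT 2 [
  -- iteration 1/2 --
  RT 33: heading 72 -> 39
  FD 4: (10,0) -> (13.109,2.517) [heading=39, draw]
  REPEAT 2 [
    -- iteration 1/2 --
    FD 1: (13.109,2.517) -> (13.886,3.147) [heading=39, draw]
    FD 16: (13.886,3.147) -> (26.32,13.216) [heading=39, draw]
    FD 15: (26.32,13.216) -> (37.977,22.656) [heading=39, draw]
    -- iteration 2/2 --
    FD 1: (37.977,22.656) -> (38.754,23.285) [heading=39, draw]
    FD 16: (38.754,23.285) -> (51.189,33.354) [heading=39, draw]
    FD 15: (51.189,33.354) -> (62.846,42.794) [heading=39, draw]
  ]
  -- iteration 2/2 --
  RT 33: heading 39 -> 6
  FD 4: (62.846,42.794) -> (66.824,43.212) [heading=6, draw]
  REPEAT 2 [
    -- iteration 1/2 --
    FD 1: (66.824,43.212) -> (67.819,43.316) [heading=6, draw]
    FD 16: (67.819,43.316) -> (83.731,44.989) [heading=6, draw]
    FD 15: (83.731,44.989) -> (98.649,46.557) [heading=6, draw]
    -- iteration 2/2 --
    FD 1: (98.649,46.557) -> (99.643,46.661) [heading=6, draw]
    FD 16: (99.643,46.661) -> (115.556,48.334) [heading=6, draw]
    FD 15: (115.556,48.334) -> (130.473,49.902) [heading=6, draw]
  ]
]
RT 45: heading 6 -> 321
LT 90: heading 321 -> 51
FD 16: (130.473,49.902) -> (140.543,62.336) [heading=51, draw]
RT 45: heading 51 -> 6
Final: pos=(140.543,62.336), heading=6, 16 segment(s) drawn

Segment lengths:
  seg 1: (0,0) -> (10,0), length = 10
  seg 2: (10,0) -> (13.109,2.517), length = 4
  seg 3: (13.109,2.517) -> (13.886,3.147), length = 1
  seg 4: (13.886,3.147) -> (26.32,13.216), length = 16
  seg 5: (26.32,13.216) -> (37.977,22.656), length = 15
  seg 6: (37.977,22.656) -> (38.754,23.285), length = 1
  seg 7: (38.754,23.285) -> (51.189,33.354), length = 16
  seg 8: (51.189,33.354) -> (62.846,42.794), length = 15
  seg 9: (62.846,42.794) -> (66.824,43.212), length = 4
  seg 10: (66.824,43.212) -> (67.819,43.316), length = 1
  seg 11: (67.819,43.316) -> (83.731,44.989), length = 16
  seg 12: (83.731,44.989) -> (98.649,46.557), length = 15
  seg 13: (98.649,46.557) -> (99.643,46.661), length = 1
  seg 14: (99.643,46.661) -> (115.556,48.334), length = 16
  seg 15: (115.556,48.334) -> (130.473,49.902), length = 15
  seg 16: (130.473,49.902) -> (140.543,62.336), length = 16
Total = 162

Answer: 162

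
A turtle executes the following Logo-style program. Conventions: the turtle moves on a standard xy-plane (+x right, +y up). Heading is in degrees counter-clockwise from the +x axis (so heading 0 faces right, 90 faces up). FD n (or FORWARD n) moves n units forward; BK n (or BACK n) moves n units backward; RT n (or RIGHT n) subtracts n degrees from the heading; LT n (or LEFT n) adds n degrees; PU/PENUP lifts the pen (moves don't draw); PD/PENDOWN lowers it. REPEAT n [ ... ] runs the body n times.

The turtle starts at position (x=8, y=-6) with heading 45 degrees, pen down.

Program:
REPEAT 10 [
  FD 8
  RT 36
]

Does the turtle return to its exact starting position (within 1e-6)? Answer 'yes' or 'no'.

Answer: yes

Derivation:
Executing turtle program step by step:
Start: pos=(8,-6), heading=45, pen down
REPEAT 10 [
  -- iteration 1/10 --
  FD 8: (8,-6) -> (13.657,-0.343) [heading=45, draw]
  RT 36: heading 45 -> 9
  -- iteration 2/10 --
  FD 8: (13.657,-0.343) -> (21.558,0.908) [heading=9, draw]
  RT 36: heading 9 -> 333
  -- iteration 3/10 --
  FD 8: (21.558,0.908) -> (28.686,-2.724) [heading=333, draw]
  RT 36: heading 333 -> 297
  -- iteration 4/10 --
  FD 8: (28.686,-2.724) -> (32.318,-9.852) [heading=297, draw]
  RT 36: heading 297 -> 261
  -- iteration 5/10 --
  FD 8: (32.318,-9.852) -> (31.067,-17.753) [heading=261, draw]
  RT 36: heading 261 -> 225
  -- iteration 6/10 --
  FD 8: (31.067,-17.753) -> (25.41,-23.41) [heading=225, draw]
  RT 36: heading 225 -> 189
  -- iteration 7/10 --
  FD 8: (25.41,-23.41) -> (17.509,-24.661) [heading=189, draw]
  RT 36: heading 189 -> 153
  -- iteration 8/10 --
  FD 8: (17.509,-24.661) -> (10.38,-21.03) [heading=153, draw]
  RT 36: heading 153 -> 117
  -- iteration 9/10 --
  FD 8: (10.38,-21.03) -> (6.749,-13.902) [heading=117, draw]
  RT 36: heading 117 -> 81
  -- iteration 10/10 --
  FD 8: (6.749,-13.902) -> (8,-6) [heading=81, draw]
  RT 36: heading 81 -> 45
]
Final: pos=(8,-6), heading=45, 10 segment(s) drawn

Start position: (8, -6)
Final position: (8, -6)
Distance = 0; < 1e-6 -> CLOSED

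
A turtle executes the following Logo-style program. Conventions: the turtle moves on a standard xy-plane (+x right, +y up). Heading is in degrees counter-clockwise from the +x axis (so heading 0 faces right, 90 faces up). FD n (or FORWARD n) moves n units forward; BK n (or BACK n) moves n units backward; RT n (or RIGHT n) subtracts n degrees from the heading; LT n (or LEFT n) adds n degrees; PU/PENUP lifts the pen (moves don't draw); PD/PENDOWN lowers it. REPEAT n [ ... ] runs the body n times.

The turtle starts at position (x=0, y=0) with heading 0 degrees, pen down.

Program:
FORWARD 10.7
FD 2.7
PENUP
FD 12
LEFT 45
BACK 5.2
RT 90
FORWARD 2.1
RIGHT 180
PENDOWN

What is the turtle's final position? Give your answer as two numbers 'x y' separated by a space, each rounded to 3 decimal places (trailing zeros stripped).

Executing turtle program step by step:
Start: pos=(0,0), heading=0, pen down
FD 10.7: (0,0) -> (10.7,0) [heading=0, draw]
FD 2.7: (10.7,0) -> (13.4,0) [heading=0, draw]
PU: pen up
FD 12: (13.4,0) -> (25.4,0) [heading=0, move]
LT 45: heading 0 -> 45
BK 5.2: (25.4,0) -> (21.723,-3.677) [heading=45, move]
RT 90: heading 45 -> 315
FD 2.1: (21.723,-3.677) -> (23.208,-5.162) [heading=315, move]
RT 180: heading 315 -> 135
PD: pen down
Final: pos=(23.208,-5.162), heading=135, 2 segment(s) drawn

Answer: 23.208 -5.162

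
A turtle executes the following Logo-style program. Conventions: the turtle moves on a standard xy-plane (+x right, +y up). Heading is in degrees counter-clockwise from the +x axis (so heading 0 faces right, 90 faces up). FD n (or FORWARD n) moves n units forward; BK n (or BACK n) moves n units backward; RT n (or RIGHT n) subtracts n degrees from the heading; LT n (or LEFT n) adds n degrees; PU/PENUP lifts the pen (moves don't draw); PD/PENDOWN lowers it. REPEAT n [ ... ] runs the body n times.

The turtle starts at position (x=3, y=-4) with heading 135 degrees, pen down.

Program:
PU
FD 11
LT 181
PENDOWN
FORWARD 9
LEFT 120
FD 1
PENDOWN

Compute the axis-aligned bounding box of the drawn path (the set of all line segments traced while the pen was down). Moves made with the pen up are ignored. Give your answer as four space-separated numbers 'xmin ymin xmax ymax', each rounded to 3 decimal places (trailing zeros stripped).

Executing turtle program step by step:
Start: pos=(3,-4), heading=135, pen down
PU: pen up
FD 11: (3,-4) -> (-4.778,3.778) [heading=135, move]
LT 181: heading 135 -> 316
PD: pen down
FD 9: (-4.778,3.778) -> (1.696,-2.474) [heading=316, draw]
LT 120: heading 316 -> 76
FD 1: (1.696,-2.474) -> (1.938,-1.503) [heading=76, draw]
PD: pen down
Final: pos=(1.938,-1.503), heading=76, 2 segment(s) drawn

Segment endpoints: x in {-4.778, 1.696, 1.938}, y in {-2.474, -1.503, 3.778}
xmin=-4.778, ymin=-2.474, xmax=1.938, ymax=3.778

Answer: -4.778 -2.474 1.938 3.778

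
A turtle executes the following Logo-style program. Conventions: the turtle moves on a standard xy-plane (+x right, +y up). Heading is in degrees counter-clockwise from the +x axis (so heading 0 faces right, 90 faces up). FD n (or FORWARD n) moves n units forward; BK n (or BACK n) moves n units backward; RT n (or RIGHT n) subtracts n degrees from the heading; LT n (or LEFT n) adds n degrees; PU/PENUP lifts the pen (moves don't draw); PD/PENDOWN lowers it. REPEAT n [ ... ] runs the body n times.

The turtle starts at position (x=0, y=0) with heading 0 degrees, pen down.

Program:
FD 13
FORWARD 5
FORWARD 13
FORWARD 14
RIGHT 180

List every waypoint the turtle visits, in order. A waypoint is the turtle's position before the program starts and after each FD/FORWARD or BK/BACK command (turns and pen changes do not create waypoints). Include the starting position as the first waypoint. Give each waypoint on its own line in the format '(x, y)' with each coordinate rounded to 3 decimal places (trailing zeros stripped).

Executing turtle program step by step:
Start: pos=(0,0), heading=0, pen down
FD 13: (0,0) -> (13,0) [heading=0, draw]
FD 5: (13,0) -> (18,0) [heading=0, draw]
FD 13: (18,0) -> (31,0) [heading=0, draw]
FD 14: (31,0) -> (45,0) [heading=0, draw]
RT 180: heading 0 -> 180
Final: pos=(45,0), heading=180, 4 segment(s) drawn
Waypoints (5 total):
(0, 0)
(13, 0)
(18, 0)
(31, 0)
(45, 0)

Answer: (0, 0)
(13, 0)
(18, 0)
(31, 0)
(45, 0)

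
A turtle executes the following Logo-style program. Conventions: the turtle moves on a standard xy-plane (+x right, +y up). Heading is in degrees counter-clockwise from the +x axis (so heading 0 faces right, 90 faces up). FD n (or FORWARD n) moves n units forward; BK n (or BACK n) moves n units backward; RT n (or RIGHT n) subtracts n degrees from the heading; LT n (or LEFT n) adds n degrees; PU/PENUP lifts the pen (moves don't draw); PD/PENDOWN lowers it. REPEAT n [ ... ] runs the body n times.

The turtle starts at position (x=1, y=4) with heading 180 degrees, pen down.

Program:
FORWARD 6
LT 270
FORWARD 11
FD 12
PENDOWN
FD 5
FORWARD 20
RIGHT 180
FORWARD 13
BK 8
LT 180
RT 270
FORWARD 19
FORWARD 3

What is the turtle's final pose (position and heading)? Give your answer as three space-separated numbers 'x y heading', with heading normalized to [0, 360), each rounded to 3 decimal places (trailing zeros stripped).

Answer: -27 47 180

Derivation:
Executing turtle program step by step:
Start: pos=(1,4), heading=180, pen down
FD 6: (1,4) -> (-5,4) [heading=180, draw]
LT 270: heading 180 -> 90
FD 11: (-5,4) -> (-5,15) [heading=90, draw]
FD 12: (-5,15) -> (-5,27) [heading=90, draw]
PD: pen down
FD 5: (-5,27) -> (-5,32) [heading=90, draw]
FD 20: (-5,32) -> (-5,52) [heading=90, draw]
RT 180: heading 90 -> 270
FD 13: (-5,52) -> (-5,39) [heading=270, draw]
BK 8: (-5,39) -> (-5,47) [heading=270, draw]
LT 180: heading 270 -> 90
RT 270: heading 90 -> 180
FD 19: (-5,47) -> (-24,47) [heading=180, draw]
FD 3: (-24,47) -> (-27,47) [heading=180, draw]
Final: pos=(-27,47), heading=180, 9 segment(s) drawn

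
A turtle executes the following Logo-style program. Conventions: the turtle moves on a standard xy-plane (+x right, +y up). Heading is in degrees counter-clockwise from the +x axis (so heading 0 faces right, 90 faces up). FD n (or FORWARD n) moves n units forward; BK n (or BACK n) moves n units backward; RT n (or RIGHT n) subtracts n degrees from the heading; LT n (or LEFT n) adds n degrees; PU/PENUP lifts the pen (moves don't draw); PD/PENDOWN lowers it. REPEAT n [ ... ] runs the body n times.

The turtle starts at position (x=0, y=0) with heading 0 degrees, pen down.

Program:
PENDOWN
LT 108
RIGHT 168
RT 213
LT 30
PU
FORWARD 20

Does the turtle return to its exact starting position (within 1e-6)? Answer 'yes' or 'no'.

Executing turtle program step by step:
Start: pos=(0,0), heading=0, pen down
PD: pen down
LT 108: heading 0 -> 108
RT 168: heading 108 -> 300
RT 213: heading 300 -> 87
LT 30: heading 87 -> 117
PU: pen up
FD 20: (0,0) -> (-9.08,17.82) [heading=117, move]
Final: pos=(-9.08,17.82), heading=117, 0 segment(s) drawn

Start position: (0, 0)
Final position: (-9.08, 17.82)
Distance = 20; >= 1e-6 -> NOT closed

Answer: no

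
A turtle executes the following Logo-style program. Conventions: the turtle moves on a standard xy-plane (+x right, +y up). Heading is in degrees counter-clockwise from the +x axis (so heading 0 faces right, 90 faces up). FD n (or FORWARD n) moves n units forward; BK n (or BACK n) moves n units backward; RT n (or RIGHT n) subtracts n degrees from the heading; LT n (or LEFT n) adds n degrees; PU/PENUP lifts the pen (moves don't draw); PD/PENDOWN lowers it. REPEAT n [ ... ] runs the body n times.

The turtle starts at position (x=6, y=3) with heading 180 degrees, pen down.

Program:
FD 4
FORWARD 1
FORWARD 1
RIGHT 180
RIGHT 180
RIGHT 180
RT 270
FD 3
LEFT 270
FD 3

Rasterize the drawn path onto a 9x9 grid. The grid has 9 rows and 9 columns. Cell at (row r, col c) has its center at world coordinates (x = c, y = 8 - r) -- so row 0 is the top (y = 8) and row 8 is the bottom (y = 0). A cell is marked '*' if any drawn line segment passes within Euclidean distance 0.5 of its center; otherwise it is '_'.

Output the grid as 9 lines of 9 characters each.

Answer: _________
_________
****_____
*________
*________
*******__
_________
_________
_________

Derivation:
Segment 0: (6,3) -> (2,3)
Segment 1: (2,3) -> (1,3)
Segment 2: (1,3) -> (0,3)
Segment 3: (0,3) -> (-0,6)
Segment 4: (-0,6) -> (3,6)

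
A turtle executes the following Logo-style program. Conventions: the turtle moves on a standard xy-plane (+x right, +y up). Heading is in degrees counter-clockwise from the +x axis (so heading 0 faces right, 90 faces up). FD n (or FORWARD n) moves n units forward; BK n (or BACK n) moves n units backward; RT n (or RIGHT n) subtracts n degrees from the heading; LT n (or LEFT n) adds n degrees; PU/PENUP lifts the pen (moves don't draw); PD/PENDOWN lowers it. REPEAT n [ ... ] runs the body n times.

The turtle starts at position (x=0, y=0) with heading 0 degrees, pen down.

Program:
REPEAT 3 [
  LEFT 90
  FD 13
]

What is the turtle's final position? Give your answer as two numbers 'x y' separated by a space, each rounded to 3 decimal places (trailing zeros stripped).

Answer: -13 0

Derivation:
Executing turtle program step by step:
Start: pos=(0,0), heading=0, pen down
REPEAT 3 [
  -- iteration 1/3 --
  LT 90: heading 0 -> 90
  FD 13: (0,0) -> (0,13) [heading=90, draw]
  -- iteration 2/3 --
  LT 90: heading 90 -> 180
  FD 13: (0,13) -> (-13,13) [heading=180, draw]
  -- iteration 3/3 --
  LT 90: heading 180 -> 270
  FD 13: (-13,13) -> (-13,0) [heading=270, draw]
]
Final: pos=(-13,0), heading=270, 3 segment(s) drawn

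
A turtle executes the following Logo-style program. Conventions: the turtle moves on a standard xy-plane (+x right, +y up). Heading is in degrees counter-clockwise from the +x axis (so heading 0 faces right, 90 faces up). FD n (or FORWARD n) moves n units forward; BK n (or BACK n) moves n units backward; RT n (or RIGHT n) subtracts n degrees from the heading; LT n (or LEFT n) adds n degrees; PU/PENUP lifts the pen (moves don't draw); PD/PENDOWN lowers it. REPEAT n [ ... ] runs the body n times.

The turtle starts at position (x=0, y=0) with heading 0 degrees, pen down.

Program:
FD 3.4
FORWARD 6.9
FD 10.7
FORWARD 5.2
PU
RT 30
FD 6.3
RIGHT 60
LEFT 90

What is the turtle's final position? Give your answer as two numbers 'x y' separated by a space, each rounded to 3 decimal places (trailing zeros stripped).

Executing turtle program step by step:
Start: pos=(0,0), heading=0, pen down
FD 3.4: (0,0) -> (3.4,0) [heading=0, draw]
FD 6.9: (3.4,0) -> (10.3,0) [heading=0, draw]
FD 10.7: (10.3,0) -> (21,0) [heading=0, draw]
FD 5.2: (21,0) -> (26.2,0) [heading=0, draw]
PU: pen up
RT 30: heading 0 -> 330
FD 6.3: (26.2,0) -> (31.656,-3.15) [heading=330, move]
RT 60: heading 330 -> 270
LT 90: heading 270 -> 0
Final: pos=(31.656,-3.15), heading=0, 4 segment(s) drawn

Answer: 31.656 -3.15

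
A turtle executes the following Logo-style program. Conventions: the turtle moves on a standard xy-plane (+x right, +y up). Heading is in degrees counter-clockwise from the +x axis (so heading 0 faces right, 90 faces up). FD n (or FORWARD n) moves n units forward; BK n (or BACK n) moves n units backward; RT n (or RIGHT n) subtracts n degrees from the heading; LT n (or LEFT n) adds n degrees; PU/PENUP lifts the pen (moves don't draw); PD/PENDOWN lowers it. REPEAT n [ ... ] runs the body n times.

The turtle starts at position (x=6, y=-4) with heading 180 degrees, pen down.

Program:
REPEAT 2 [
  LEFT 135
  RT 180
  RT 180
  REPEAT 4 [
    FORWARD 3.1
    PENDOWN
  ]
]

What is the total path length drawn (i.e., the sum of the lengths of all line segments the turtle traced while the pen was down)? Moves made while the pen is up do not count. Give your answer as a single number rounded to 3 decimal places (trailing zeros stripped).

Answer: 24.8

Derivation:
Executing turtle program step by step:
Start: pos=(6,-4), heading=180, pen down
REPEAT 2 [
  -- iteration 1/2 --
  LT 135: heading 180 -> 315
  RT 180: heading 315 -> 135
  RT 180: heading 135 -> 315
  REPEAT 4 [
    -- iteration 1/4 --
    FD 3.1: (6,-4) -> (8.192,-6.192) [heading=315, draw]
    PD: pen down
    -- iteration 2/4 --
    FD 3.1: (8.192,-6.192) -> (10.384,-8.384) [heading=315, draw]
    PD: pen down
    -- iteration 3/4 --
    FD 3.1: (10.384,-8.384) -> (12.576,-10.576) [heading=315, draw]
    PD: pen down
    -- iteration 4/4 --
    FD 3.1: (12.576,-10.576) -> (14.768,-12.768) [heading=315, draw]
    PD: pen down
  ]
  -- iteration 2/2 --
  LT 135: heading 315 -> 90
  RT 180: heading 90 -> 270
  RT 180: heading 270 -> 90
  REPEAT 4 [
    -- iteration 1/4 --
    FD 3.1: (14.768,-12.768) -> (14.768,-9.668) [heading=90, draw]
    PD: pen down
    -- iteration 2/4 --
    FD 3.1: (14.768,-9.668) -> (14.768,-6.568) [heading=90, draw]
    PD: pen down
    -- iteration 3/4 --
    FD 3.1: (14.768,-6.568) -> (14.768,-3.468) [heading=90, draw]
    PD: pen down
    -- iteration 4/4 --
    FD 3.1: (14.768,-3.468) -> (14.768,-0.368) [heading=90, draw]
    PD: pen down
  ]
]
Final: pos=(14.768,-0.368), heading=90, 8 segment(s) drawn

Segment lengths:
  seg 1: (6,-4) -> (8.192,-6.192), length = 3.1
  seg 2: (8.192,-6.192) -> (10.384,-8.384), length = 3.1
  seg 3: (10.384,-8.384) -> (12.576,-10.576), length = 3.1
  seg 4: (12.576,-10.576) -> (14.768,-12.768), length = 3.1
  seg 5: (14.768,-12.768) -> (14.768,-9.668), length = 3.1
  seg 6: (14.768,-9.668) -> (14.768,-6.568), length = 3.1
  seg 7: (14.768,-6.568) -> (14.768,-3.468), length = 3.1
  seg 8: (14.768,-3.468) -> (14.768,-0.368), length = 3.1
Total = 24.8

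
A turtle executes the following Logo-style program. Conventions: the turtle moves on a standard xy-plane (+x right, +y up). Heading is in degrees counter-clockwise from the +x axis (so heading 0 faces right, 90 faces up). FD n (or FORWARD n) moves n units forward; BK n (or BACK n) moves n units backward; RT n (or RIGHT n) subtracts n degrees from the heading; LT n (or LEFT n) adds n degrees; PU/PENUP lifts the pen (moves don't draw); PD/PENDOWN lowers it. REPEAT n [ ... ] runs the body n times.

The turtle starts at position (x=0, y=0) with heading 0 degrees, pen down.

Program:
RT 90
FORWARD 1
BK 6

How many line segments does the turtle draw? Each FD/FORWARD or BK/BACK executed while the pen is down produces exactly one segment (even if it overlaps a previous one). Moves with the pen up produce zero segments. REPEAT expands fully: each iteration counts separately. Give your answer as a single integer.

Answer: 2

Derivation:
Executing turtle program step by step:
Start: pos=(0,0), heading=0, pen down
RT 90: heading 0 -> 270
FD 1: (0,0) -> (0,-1) [heading=270, draw]
BK 6: (0,-1) -> (0,5) [heading=270, draw]
Final: pos=(0,5), heading=270, 2 segment(s) drawn
Segments drawn: 2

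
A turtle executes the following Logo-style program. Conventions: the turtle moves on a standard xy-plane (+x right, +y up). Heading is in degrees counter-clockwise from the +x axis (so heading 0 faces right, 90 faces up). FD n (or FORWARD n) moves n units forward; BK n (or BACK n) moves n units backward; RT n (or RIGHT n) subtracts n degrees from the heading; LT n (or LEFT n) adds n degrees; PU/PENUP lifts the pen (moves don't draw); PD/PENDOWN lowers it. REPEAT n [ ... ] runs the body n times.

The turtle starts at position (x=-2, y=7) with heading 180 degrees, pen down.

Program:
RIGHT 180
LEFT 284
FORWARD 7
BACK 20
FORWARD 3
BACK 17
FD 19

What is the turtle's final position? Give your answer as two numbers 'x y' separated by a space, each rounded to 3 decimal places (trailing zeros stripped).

Executing turtle program step by step:
Start: pos=(-2,7), heading=180, pen down
RT 180: heading 180 -> 0
LT 284: heading 0 -> 284
FD 7: (-2,7) -> (-0.307,0.208) [heading=284, draw]
BK 20: (-0.307,0.208) -> (-5.145,19.614) [heading=284, draw]
FD 3: (-5.145,19.614) -> (-4.419,16.703) [heading=284, draw]
BK 17: (-4.419,16.703) -> (-8.532,33.198) [heading=284, draw]
FD 19: (-8.532,33.198) -> (-3.935,14.762) [heading=284, draw]
Final: pos=(-3.935,14.762), heading=284, 5 segment(s) drawn

Answer: -3.935 14.762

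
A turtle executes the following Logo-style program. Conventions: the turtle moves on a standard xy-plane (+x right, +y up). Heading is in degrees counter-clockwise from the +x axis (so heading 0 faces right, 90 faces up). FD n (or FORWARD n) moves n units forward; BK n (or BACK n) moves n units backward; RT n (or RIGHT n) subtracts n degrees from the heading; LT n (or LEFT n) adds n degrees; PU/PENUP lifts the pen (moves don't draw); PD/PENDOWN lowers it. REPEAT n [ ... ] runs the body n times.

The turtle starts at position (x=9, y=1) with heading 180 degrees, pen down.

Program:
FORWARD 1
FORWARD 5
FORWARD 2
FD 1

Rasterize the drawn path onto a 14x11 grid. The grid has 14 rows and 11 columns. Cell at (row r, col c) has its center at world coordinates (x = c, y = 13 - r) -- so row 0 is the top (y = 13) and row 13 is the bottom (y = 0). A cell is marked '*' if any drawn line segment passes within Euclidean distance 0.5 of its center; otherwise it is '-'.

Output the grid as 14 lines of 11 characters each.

Segment 0: (9,1) -> (8,1)
Segment 1: (8,1) -> (3,1)
Segment 2: (3,1) -> (1,1)
Segment 3: (1,1) -> (0,1)

Answer: -----------
-----------
-----------
-----------
-----------
-----------
-----------
-----------
-----------
-----------
-----------
-----------
**********-
-----------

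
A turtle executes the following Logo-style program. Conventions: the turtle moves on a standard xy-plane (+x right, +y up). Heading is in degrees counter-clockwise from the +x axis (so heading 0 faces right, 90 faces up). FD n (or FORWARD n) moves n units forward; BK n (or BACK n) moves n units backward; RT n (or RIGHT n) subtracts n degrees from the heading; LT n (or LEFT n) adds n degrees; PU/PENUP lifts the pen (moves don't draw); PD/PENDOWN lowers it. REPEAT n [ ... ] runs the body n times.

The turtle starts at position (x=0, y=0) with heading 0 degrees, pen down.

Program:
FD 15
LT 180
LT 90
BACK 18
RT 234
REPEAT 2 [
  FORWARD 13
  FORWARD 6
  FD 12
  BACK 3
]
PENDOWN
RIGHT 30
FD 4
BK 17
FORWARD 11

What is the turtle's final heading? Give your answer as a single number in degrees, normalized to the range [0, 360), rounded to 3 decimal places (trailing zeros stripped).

Answer: 6

Derivation:
Executing turtle program step by step:
Start: pos=(0,0), heading=0, pen down
FD 15: (0,0) -> (15,0) [heading=0, draw]
LT 180: heading 0 -> 180
LT 90: heading 180 -> 270
BK 18: (15,0) -> (15,18) [heading=270, draw]
RT 234: heading 270 -> 36
REPEAT 2 [
  -- iteration 1/2 --
  FD 13: (15,18) -> (25.517,25.641) [heading=36, draw]
  FD 6: (25.517,25.641) -> (30.371,29.168) [heading=36, draw]
  FD 12: (30.371,29.168) -> (40.08,36.221) [heading=36, draw]
  BK 3: (40.08,36.221) -> (37.652,34.458) [heading=36, draw]
  -- iteration 2/2 --
  FD 13: (37.652,34.458) -> (48.17,42.099) [heading=36, draw]
  FD 6: (48.17,42.099) -> (53.024,45.626) [heading=36, draw]
  FD 12: (53.024,45.626) -> (62.732,52.679) [heading=36, draw]
  BK 3: (62.732,52.679) -> (60.305,50.916) [heading=36, draw]
]
PD: pen down
RT 30: heading 36 -> 6
FD 4: (60.305,50.916) -> (64.283,51.334) [heading=6, draw]
BK 17: (64.283,51.334) -> (47.376,49.557) [heading=6, draw]
FD 11: (47.376,49.557) -> (58.316,50.707) [heading=6, draw]
Final: pos=(58.316,50.707), heading=6, 13 segment(s) drawn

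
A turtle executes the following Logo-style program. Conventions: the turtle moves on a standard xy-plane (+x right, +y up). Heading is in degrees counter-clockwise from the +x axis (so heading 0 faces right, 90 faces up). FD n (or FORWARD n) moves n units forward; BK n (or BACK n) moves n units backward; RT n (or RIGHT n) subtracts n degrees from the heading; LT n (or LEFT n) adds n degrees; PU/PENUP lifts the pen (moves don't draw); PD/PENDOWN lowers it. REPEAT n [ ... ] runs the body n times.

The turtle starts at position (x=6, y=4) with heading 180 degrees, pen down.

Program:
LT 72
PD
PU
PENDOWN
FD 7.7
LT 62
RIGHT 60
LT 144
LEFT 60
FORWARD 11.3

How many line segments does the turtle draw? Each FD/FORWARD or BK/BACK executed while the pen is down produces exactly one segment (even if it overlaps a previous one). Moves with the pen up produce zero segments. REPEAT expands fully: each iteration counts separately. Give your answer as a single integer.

Executing turtle program step by step:
Start: pos=(6,4), heading=180, pen down
LT 72: heading 180 -> 252
PD: pen down
PU: pen up
PD: pen down
FD 7.7: (6,4) -> (3.621,-3.323) [heading=252, draw]
LT 62: heading 252 -> 314
RT 60: heading 314 -> 254
LT 144: heading 254 -> 38
LT 60: heading 38 -> 98
FD 11.3: (3.621,-3.323) -> (2.048,7.867) [heading=98, draw]
Final: pos=(2.048,7.867), heading=98, 2 segment(s) drawn
Segments drawn: 2

Answer: 2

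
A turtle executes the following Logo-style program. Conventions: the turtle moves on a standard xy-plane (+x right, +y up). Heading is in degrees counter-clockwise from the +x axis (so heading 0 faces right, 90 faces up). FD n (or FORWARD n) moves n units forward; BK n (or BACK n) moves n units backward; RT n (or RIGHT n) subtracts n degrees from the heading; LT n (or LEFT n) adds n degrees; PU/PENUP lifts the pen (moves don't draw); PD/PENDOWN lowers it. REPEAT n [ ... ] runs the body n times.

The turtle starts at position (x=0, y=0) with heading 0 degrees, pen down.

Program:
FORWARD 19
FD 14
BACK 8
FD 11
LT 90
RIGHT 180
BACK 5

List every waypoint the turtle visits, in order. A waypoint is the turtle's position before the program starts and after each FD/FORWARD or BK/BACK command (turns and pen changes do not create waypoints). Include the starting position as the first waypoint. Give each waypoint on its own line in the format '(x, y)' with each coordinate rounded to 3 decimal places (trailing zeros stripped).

Answer: (0, 0)
(19, 0)
(33, 0)
(25, 0)
(36, 0)
(36, 5)

Derivation:
Executing turtle program step by step:
Start: pos=(0,0), heading=0, pen down
FD 19: (0,0) -> (19,0) [heading=0, draw]
FD 14: (19,0) -> (33,0) [heading=0, draw]
BK 8: (33,0) -> (25,0) [heading=0, draw]
FD 11: (25,0) -> (36,0) [heading=0, draw]
LT 90: heading 0 -> 90
RT 180: heading 90 -> 270
BK 5: (36,0) -> (36,5) [heading=270, draw]
Final: pos=(36,5), heading=270, 5 segment(s) drawn
Waypoints (6 total):
(0, 0)
(19, 0)
(33, 0)
(25, 0)
(36, 0)
(36, 5)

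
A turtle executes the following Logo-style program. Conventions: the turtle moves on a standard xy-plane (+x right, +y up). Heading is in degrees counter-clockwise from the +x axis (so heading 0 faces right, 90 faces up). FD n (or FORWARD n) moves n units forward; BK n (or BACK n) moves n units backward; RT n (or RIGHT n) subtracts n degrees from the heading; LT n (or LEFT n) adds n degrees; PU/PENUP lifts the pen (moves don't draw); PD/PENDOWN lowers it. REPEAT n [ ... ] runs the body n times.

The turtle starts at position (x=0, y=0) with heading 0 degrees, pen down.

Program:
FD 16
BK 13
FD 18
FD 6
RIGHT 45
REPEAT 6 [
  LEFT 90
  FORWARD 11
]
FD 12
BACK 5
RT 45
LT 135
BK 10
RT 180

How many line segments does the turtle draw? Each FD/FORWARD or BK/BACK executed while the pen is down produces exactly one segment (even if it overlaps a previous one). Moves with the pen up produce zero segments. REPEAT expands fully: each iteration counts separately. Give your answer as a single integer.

Executing turtle program step by step:
Start: pos=(0,0), heading=0, pen down
FD 16: (0,0) -> (16,0) [heading=0, draw]
BK 13: (16,0) -> (3,0) [heading=0, draw]
FD 18: (3,0) -> (21,0) [heading=0, draw]
FD 6: (21,0) -> (27,0) [heading=0, draw]
RT 45: heading 0 -> 315
REPEAT 6 [
  -- iteration 1/6 --
  LT 90: heading 315 -> 45
  FD 11: (27,0) -> (34.778,7.778) [heading=45, draw]
  -- iteration 2/6 --
  LT 90: heading 45 -> 135
  FD 11: (34.778,7.778) -> (27,15.556) [heading=135, draw]
  -- iteration 3/6 --
  LT 90: heading 135 -> 225
  FD 11: (27,15.556) -> (19.222,7.778) [heading=225, draw]
  -- iteration 4/6 --
  LT 90: heading 225 -> 315
  FD 11: (19.222,7.778) -> (27,0) [heading=315, draw]
  -- iteration 5/6 --
  LT 90: heading 315 -> 45
  FD 11: (27,0) -> (34.778,7.778) [heading=45, draw]
  -- iteration 6/6 --
  LT 90: heading 45 -> 135
  FD 11: (34.778,7.778) -> (27,15.556) [heading=135, draw]
]
FD 12: (27,15.556) -> (18.515,24.042) [heading=135, draw]
BK 5: (18.515,24.042) -> (22.05,20.506) [heading=135, draw]
RT 45: heading 135 -> 90
LT 135: heading 90 -> 225
BK 10: (22.05,20.506) -> (29.121,27.577) [heading=225, draw]
RT 180: heading 225 -> 45
Final: pos=(29.121,27.577), heading=45, 13 segment(s) drawn
Segments drawn: 13

Answer: 13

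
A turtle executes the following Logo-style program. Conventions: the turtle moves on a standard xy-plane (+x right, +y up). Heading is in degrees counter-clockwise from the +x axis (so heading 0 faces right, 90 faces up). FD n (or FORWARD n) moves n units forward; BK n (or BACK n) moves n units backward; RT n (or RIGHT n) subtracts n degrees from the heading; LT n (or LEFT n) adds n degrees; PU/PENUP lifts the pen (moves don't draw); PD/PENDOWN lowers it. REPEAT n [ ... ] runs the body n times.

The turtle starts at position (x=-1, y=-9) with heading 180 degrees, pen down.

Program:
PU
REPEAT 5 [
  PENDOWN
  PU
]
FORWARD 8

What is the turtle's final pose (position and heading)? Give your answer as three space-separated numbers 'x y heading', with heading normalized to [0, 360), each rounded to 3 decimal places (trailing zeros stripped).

Executing turtle program step by step:
Start: pos=(-1,-9), heading=180, pen down
PU: pen up
REPEAT 5 [
  -- iteration 1/5 --
  PD: pen down
  PU: pen up
  -- iteration 2/5 --
  PD: pen down
  PU: pen up
  -- iteration 3/5 --
  PD: pen down
  PU: pen up
  -- iteration 4/5 --
  PD: pen down
  PU: pen up
  -- iteration 5/5 --
  PD: pen down
  PU: pen up
]
FD 8: (-1,-9) -> (-9,-9) [heading=180, move]
Final: pos=(-9,-9), heading=180, 0 segment(s) drawn

Answer: -9 -9 180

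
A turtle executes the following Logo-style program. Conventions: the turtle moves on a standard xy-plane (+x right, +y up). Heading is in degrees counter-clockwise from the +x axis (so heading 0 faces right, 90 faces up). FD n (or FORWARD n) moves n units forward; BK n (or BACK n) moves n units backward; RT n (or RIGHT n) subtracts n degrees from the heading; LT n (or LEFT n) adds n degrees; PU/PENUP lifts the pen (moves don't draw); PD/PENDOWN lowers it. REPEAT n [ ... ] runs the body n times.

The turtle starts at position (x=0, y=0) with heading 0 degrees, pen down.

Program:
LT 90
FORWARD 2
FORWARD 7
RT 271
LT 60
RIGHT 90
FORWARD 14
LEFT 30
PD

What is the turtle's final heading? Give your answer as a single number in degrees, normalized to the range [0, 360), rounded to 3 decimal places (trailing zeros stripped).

Answer: 179

Derivation:
Executing turtle program step by step:
Start: pos=(0,0), heading=0, pen down
LT 90: heading 0 -> 90
FD 2: (0,0) -> (0,2) [heading=90, draw]
FD 7: (0,2) -> (0,9) [heading=90, draw]
RT 271: heading 90 -> 179
LT 60: heading 179 -> 239
RT 90: heading 239 -> 149
FD 14: (0,9) -> (-12,16.211) [heading=149, draw]
LT 30: heading 149 -> 179
PD: pen down
Final: pos=(-12,16.211), heading=179, 3 segment(s) drawn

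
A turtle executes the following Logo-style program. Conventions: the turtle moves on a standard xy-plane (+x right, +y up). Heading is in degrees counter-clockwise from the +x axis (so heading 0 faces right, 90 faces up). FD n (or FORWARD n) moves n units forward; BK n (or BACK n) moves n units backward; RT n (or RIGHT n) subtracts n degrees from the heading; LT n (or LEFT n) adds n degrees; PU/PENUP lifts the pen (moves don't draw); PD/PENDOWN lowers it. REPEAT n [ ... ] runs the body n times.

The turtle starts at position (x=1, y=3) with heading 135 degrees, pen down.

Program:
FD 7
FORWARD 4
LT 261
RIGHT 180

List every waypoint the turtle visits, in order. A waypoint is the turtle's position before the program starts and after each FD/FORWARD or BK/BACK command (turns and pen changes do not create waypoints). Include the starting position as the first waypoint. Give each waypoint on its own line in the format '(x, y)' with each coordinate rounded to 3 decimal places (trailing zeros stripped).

Executing turtle program step by step:
Start: pos=(1,3), heading=135, pen down
FD 7: (1,3) -> (-3.95,7.95) [heading=135, draw]
FD 4: (-3.95,7.95) -> (-6.778,10.778) [heading=135, draw]
LT 261: heading 135 -> 36
RT 180: heading 36 -> 216
Final: pos=(-6.778,10.778), heading=216, 2 segment(s) drawn
Waypoints (3 total):
(1, 3)
(-3.95, 7.95)
(-6.778, 10.778)

Answer: (1, 3)
(-3.95, 7.95)
(-6.778, 10.778)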